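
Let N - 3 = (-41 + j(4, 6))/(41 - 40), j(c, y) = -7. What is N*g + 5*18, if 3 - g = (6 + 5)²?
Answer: 5400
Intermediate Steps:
g = -118 (g = 3 - (6 + 5)² = 3 - 1*11² = 3 - 1*121 = 3 - 121 = -118)
N = -45 (N = 3 + (-41 - 7)/(41 - 40) = 3 - 48/1 = 3 - 48*1 = 3 - 48 = -45)
N*g + 5*18 = -45*(-118) + 5*18 = 5310 + 90 = 5400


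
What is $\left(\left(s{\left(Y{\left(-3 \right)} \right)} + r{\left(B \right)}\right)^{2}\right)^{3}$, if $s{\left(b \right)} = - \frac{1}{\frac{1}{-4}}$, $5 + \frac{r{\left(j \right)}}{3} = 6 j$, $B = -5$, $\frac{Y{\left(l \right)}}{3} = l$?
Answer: $1061520150601$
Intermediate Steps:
$Y{\left(l \right)} = 3 l$
$r{\left(j \right)} = -15 + 18 j$ ($r{\left(j \right)} = -15 + 3 \cdot 6 j = -15 + 18 j$)
$s{\left(b \right)} = 4$ ($s{\left(b \right)} = - \frac{1}{- \frac{1}{4}} = \left(-1\right) \left(-4\right) = 4$)
$\left(\left(s{\left(Y{\left(-3 \right)} \right)} + r{\left(B \right)}\right)^{2}\right)^{3} = \left(\left(4 + \left(-15 + 18 \left(-5\right)\right)\right)^{2}\right)^{3} = \left(\left(4 - 105\right)^{2}\right)^{3} = \left(\left(-101\right)^{2}\right)^{3} = 10201^{3} = 1061520150601$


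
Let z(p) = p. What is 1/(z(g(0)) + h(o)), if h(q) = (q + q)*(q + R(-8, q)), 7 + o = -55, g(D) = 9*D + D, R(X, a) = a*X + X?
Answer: -1/52824 ≈ -1.8931e-5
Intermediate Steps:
R(X, a) = X + X*a (R(X, a) = X*a + X = X + X*a)
g(D) = 10*D
o = -62 (o = -7 - 55 = -62)
h(q) = 2*q*(-8 - 7*q) (h(q) = (q + q)*(q - 8*(1 + q)) = (2*q)*(q + (-8 - 8*q)) = (2*q)*(-8 - 7*q) = 2*q*(-8 - 7*q))
1/(z(g(0)) + h(o)) = 1/(10*0 + 2*(-62)*(-8 - 7*(-62))) = 1/(0 + 2*(-62)*(-8 + 434)) = 1/(0 + 2*(-62)*426) = 1/(0 - 52824) = 1/(-52824) = -1/52824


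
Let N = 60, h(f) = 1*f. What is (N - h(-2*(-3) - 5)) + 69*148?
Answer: 10271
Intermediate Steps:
h(f) = f
(N - h(-2*(-3) - 5)) + 69*148 = (60 - (-2*(-3) - 5)) + 69*148 = (60 - (6 - 5)) + 10212 = (60 - 1*1) + 10212 = (60 - 1) + 10212 = 59 + 10212 = 10271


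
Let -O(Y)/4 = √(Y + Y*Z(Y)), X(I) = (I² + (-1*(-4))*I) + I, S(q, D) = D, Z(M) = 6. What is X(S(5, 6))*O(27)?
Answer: -792*√21 ≈ -3629.4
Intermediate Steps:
X(I) = I² + 5*I (X(I) = (I² + 4*I) + I = I² + 5*I)
O(Y) = -4*√7*√Y (O(Y) = -4*√(Y + Y*6) = -4*√(Y + 6*Y) = -4*√7*√Y)
X(S(5, 6))*O(27) = (6*(5 + 6))*(-4*√7*√27) = (6*11)*(-4*√7*3*√3) = 66*(-12*√21) = -792*√21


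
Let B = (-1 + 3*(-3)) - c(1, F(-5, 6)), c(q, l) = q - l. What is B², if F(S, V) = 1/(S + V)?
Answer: 100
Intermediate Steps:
B = -10 (B = (-1 + 3*(-3)) - (1 - 1/(-5 + 6)) = (-1 - 9) - (1 - 1/1) = -10 - (1 - 1*1) = -10 - (1 - 1) = -10 - 1*0 = -10 + 0 = -10)
B² = (-10)² = 100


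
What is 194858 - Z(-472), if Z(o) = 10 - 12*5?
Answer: 194908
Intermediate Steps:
Z(o) = -50 (Z(o) = 10 - 60 = -50)
194858 - Z(-472) = 194858 - 1*(-50) = 194858 + 50 = 194908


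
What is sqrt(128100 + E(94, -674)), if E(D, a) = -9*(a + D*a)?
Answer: sqrt(704370) ≈ 839.27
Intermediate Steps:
E(D, a) = -9*a - 9*D*a
sqrt(128100 + E(94, -674)) = sqrt(128100 - 9*(-674)*(1 + 94)) = sqrt(128100 - 9*(-674)*95) = sqrt(128100 + 576270) = sqrt(704370)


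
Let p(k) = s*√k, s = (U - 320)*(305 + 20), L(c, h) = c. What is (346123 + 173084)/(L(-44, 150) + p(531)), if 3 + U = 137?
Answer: 5711277/485095381391 - 47079094725*√59/970190762782 ≈ -0.37272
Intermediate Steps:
U = 134 (U = -3 + 137 = 134)
s = -60450 (s = (134 - 320)*(305 + 20) = -186*325 = -60450)
p(k) = -60450*√k
(346123 + 173084)/(L(-44, 150) + p(531)) = (346123 + 173084)/(-44 - 181350*√59) = 519207/(-44 - 181350*√59)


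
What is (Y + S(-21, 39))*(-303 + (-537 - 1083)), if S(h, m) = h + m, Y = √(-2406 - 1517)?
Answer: -34614 - 1923*I*√3923 ≈ -34614.0 - 1.2044e+5*I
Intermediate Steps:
Y = I*√3923 (Y = √(-3923) = I*√3923 ≈ 62.634*I)
(Y + S(-21, 39))*(-303 + (-537 - 1083)) = (I*√3923 + (-21 + 39))*(-303 + (-537 - 1083)) = (I*√3923 + 18)*(-303 - 1620) = (18 + I*√3923)*(-1923) = -34614 - 1923*I*√3923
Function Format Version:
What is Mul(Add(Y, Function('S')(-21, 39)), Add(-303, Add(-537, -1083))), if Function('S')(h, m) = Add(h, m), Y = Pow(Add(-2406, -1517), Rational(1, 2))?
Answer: Add(-34614, Mul(-1923, I, Pow(3923, Rational(1, 2)))) ≈ Add(-34614., Mul(-1.2044e+5, I))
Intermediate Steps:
Y = Mul(I, Pow(3923, Rational(1, 2))) (Y = Pow(-3923, Rational(1, 2)) = Mul(I, Pow(3923, Rational(1, 2))) ≈ Mul(62.634, I))
Mul(Add(Y, Function('S')(-21, 39)), Add(-303, Add(-537, -1083))) = Mul(Add(Mul(I, Pow(3923, Rational(1, 2))), Add(-21, 39)), Add(-303, Add(-537, -1083))) = Mul(Add(Mul(I, Pow(3923, Rational(1, 2))), 18), Add(-303, -1620)) = Mul(Add(18, Mul(I, Pow(3923, Rational(1, 2)))), -1923) = Add(-34614, Mul(-1923, I, Pow(3923, Rational(1, 2))))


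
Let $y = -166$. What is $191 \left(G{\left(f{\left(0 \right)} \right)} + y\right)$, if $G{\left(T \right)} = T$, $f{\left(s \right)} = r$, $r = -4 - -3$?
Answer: $-31897$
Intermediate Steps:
$r = -1$ ($r = -4 + 3 = -1$)
$f{\left(s \right)} = -1$
$191 \left(G{\left(f{\left(0 \right)} \right)} + y\right) = 191 \left(-1 - 166\right) = 191 \left(-167\right) = -31897$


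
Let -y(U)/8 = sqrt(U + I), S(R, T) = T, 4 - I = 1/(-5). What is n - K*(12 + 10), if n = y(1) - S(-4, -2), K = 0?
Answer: 2 - 8*sqrt(130)/5 ≈ -16.243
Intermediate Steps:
I = 21/5 (I = 4 - 1/(-5) = 4 - 1*(-1/5) = 4 + 1/5 = 21/5 ≈ 4.2000)
y(U) = -8*sqrt(21/5 + U) (y(U) = -8*sqrt(U + 21/5) = -8*sqrt(21/5 + U))
n = 2 - 8*sqrt(130)/5 (n = -8*sqrt(105 + 25*1)/5 - 1*(-2) = -8*sqrt(105 + 25)/5 + 2 = -8*sqrt(130)/5 + 2 = 2 - 8*sqrt(130)/5 ≈ -16.243)
n - K*(12 + 10) = (2 - 8*sqrt(130)/5) - 0*(12 + 10) = (2 - 8*sqrt(130)/5) - 0*22 = (2 - 8*sqrt(130)/5) - 1*0 = (2 - 8*sqrt(130)/5) + 0 = 2 - 8*sqrt(130)/5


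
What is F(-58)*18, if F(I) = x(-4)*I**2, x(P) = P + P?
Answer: -484416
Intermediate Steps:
x(P) = 2*P
F(I) = -8*I**2 (F(I) = (2*(-4))*I**2 = -8*I**2)
F(-58)*18 = -8*(-58)**2*18 = -8*3364*18 = -26912*18 = -484416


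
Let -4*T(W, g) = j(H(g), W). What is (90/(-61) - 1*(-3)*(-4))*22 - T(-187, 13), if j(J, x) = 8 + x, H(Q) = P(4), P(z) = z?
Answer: -83255/244 ≈ -341.21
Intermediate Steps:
H(Q) = 4
T(W, g) = -2 - W/4 (T(W, g) = -(8 + W)/4 = -2 - W/4)
(90/(-61) - 1*(-3)*(-4))*22 - T(-187, 13) = (90/(-61) - 1*(-3)*(-4))*22 - (-2 - ¼*(-187)) = (90*(-1/61) + 3*(-4))*22 - (-2 + 187/4) = (-90/61 - 12)*22 - 1*179/4 = -822/61*22 - 179/4 = -18084/61 - 179/4 = -83255/244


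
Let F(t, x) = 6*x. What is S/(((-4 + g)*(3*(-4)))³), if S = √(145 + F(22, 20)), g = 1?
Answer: √265/46656 ≈ 0.00034891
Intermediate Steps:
S = √265 (S = √(145 + 6*20) = √(145 + 120) = √265 ≈ 16.279)
S/(((-4 + g)*(3*(-4)))³) = √265/(((-4 + 1)*(3*(-4)))³) = √265/((-3*(-12))³) = √265/(36³) = √265/46656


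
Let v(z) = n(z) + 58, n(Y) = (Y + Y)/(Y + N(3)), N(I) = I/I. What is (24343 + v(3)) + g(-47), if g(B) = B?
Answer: 48711/2 ≈ 24356.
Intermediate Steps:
N(I) = 1
n(Y) = 2*Y/(1 + Y) (n(Y) = (Y + Y)/(Y + 1) = (2*Y)/(1 + Y) = 2*Y/(1 + Y))
v(z) = 58 + 2*z/(1 + z) (v(z) = 2*z/(1 + z) + 58 = 58 + 2*z/(1 + z))
(24343 + v(3)) + g(-47) = (24343 + 2*(29 + 30*3)/(1 + 3)) - 47 = (24343 + 2*(29 + 90)/4) - 47 = (24343 + 2*(¼)*119) - 47 = (24343 + 119/2) - 47 = 48805/2 - 47 = 48711/2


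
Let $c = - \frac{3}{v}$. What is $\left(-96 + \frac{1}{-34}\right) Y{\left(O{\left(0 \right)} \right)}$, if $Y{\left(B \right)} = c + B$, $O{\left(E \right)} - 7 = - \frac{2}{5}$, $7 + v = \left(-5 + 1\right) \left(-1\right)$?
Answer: $- \frac{12407}{17} \approx -729.82$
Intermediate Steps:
$v = -3$ ($v = -7 + \left(-5 + 1\right) \left(-1\right) = -7 - -4 = -7 + 4 = -3$)
$O{\left(E \right)} = \frac{33}{5}$ ($O{\left(E \right)} = 7 - \frac{2}{5} = \frac{33}{5}$)
$c = 1$ ($c = - \frac{3}{-3} = \left(-3\right) \left(- \frac{1}{3}\right) = 1$)
$Y{\left(B \right)} = 1 + B$
$\left(-96 + \frac{1}{-34}\right) Y{\left(O{\left(0 \right)} \right)} = \left(-96 + \frac{1}{-34}\right) \left(1 + \frac{33}{5}\right) = \left(-96 - \frac{1}{34}\right) \frac{38}{5} = \left(- \frac{3265}{34}\right) \frac{38}{5} = - \frac{12407}{17}$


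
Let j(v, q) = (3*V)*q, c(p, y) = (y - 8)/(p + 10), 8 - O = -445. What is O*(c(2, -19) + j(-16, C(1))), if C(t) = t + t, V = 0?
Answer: -4077/4 ≈ -1019.3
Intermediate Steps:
O = 453 (O = 8 - 1*(-445) = 8 + 445 = 453)
c(p, y) = (-8 + y)/(10 + p)
C(t) = 2*t
j(v, q) = 0 (j(v, q) = (3*0)*q = 0*q = 0)
O*(c(2, -19) + j(-16, C(1))) = 453*((-8 - 19)/(10 + 2) + 0) = 453*(-27/12 + 0) = 453*((1/12)*(-27) + 0) = 453*(-9/4 + 0) = 453*(-9/4) = -4077/4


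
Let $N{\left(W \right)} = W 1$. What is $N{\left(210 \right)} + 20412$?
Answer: $20622$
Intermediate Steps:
$N{\left(W \right)} = W$
$N{\left(210 \right)} + 20412 = 210 + 20412 = 20622$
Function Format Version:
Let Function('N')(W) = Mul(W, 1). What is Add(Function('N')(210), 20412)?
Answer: 20622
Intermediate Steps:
Function('N')(W) = W
Add(Function('N')(210), 20412) = Add(210, 20412) = 20622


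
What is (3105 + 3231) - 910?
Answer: 5426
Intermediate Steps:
(3105 + 3231) - 910 = 6336 - 910 = 5426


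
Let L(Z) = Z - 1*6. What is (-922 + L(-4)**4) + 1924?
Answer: 11002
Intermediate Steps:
L(Z) = -6 + Z (L(Z) = Z - 6 = -6 + Z)
(-922 + L(-4)**4) + 1924 = (-922 + (-6 - 4)**4) + 1924 = (-922 + (-10)**4) + 1924 = (-922 + 10000) + 1924 = 9078 + 1924 = 11002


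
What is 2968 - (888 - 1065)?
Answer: 3145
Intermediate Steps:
2968 - (888 - 1065) = 2968 - 1*(-177) = 2968 + 177 = 3145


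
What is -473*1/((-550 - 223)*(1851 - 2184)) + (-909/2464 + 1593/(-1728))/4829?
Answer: -12893507225/6125642284608 ≈ -0.0021048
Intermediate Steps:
-473*1/((-550 - 223)*(1851 - 2184)) + (-909/2464 + 1593/(-1728))/4829 = -473/((-333*(-773))) + (-909*1/2464 + 1593*(-1/1728))*(1/4829) = -473/257409 + (-909/2464 - 59/64)*(1/4829) = -473*1/257409 - 6361/4928*1/4829 = -473/257409 - 6361/23797312 = -12893507225/6125642284608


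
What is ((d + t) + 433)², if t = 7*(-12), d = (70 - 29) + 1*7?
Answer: 157609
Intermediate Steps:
d = 48 (d = 41 + 7 = 48)
t = -84
((d + t) + 433)² = ((48 - 84) + 433)² = (-36 + 433)² = 397² = 157609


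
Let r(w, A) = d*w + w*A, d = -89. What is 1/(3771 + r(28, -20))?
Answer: 1/719 ≈ 0.0013908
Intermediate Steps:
r(w, A) = -89*w + A*w (r(w, A) = -89*w + w*A = -89*w + A*w)
1/(3771 + r(28, -20)) = 1/(3771 + 28*(-89 - 20)) = 1/(3771 + 28*(-109)) = 1/(3771 - 3052) = 1/719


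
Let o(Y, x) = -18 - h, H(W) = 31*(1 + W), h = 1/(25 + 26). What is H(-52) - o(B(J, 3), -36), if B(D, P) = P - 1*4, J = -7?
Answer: -79712/51 ≈ -1563.0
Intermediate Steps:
B(D, P) = -4 + P (B(D, P) = P - 4 = -4 + P)
h = 1/51 ≈ 0.019608
H(W) = 31 + 31*W
o(Y, x) = -919/51 (o(Y, x) = -18 - 1*1/51 = -18 - 1/51 = -919/51)
H(-52) - o(B(J, 3), -36) = (31 + 31*(-52)) - 1*(-919/51) = (31 - 1612) + 919/51 = -1581 + 919/51 = -79712/51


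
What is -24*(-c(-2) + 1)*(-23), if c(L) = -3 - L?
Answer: 1104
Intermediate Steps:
-24*(-c(-2) + 1)*(-23) = -24*(-(-3 - 1*(-2)) + 1)*(-23) = -24*(-(-3 + 2) + 1)*(-23) = -24*(-1*(-1) + 1)*(-23) = -24*(1 + 1)*(-23) = -24*2*(-23) = -48*(-23) = 1104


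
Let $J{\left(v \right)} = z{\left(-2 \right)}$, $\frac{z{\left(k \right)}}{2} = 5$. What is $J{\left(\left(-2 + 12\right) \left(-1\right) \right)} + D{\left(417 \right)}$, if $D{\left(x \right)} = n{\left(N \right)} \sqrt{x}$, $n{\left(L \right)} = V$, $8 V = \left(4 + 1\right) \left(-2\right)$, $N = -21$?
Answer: $10 - \frac{5 \sqrt{417}}{4} \approx -15.526$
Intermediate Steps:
$z{\left(k \right)} = 10$ ($z{\left(k \right)} = 2 \cdot 5 = 10$)
$J{\left(v \right)} = 10$
$V = - \frac{5}{4}$ ($V = \frac{\left(4 + 1\right) \left(-2\right)}{8} = \frac{5 \left(-2\right)}{8} = \frac{1}{8} \left(-10\right) = - \frac{5}{4} \approx -1.25$)
$n{\left(L \right)} = - \frac{5}{4}$
$D{\left(x \right)} = - \frac{5 \sqrt{x}}{4}$
$J{\left(\left(-2 + 12\right) \left(-1\right) \right)} + D{\left(417 \right)} = 10 - \frac{5 \sqrt{417}}{4}$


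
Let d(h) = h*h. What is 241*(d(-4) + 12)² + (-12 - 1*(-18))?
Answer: 188950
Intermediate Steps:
d(h) = h²
241*(d(-4) + 12)² + (-12 - 1*(-18)) = 241*((-4)² + 12)² + (-12 - 1*(-18)) = 241*(16 + 12)² + (-12 + 18) = 241*28² + 6 = 241*784 + 6 = 188944 + 6 = 188950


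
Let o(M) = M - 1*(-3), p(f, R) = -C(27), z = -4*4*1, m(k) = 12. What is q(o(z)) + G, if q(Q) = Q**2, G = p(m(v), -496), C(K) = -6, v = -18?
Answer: 175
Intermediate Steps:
z = -16 (z = -16*1 = -16)
p(f, R) = 6 (p(f, R) = -1*(-6) = 6)
o(M) = 3 + M (o(M) = M + 3 = 3 + M)
G = 6
q(o(z)) + G = (3 - 16)**2 + 6 = (-13)**2 + 6 = 169 + 6 = 175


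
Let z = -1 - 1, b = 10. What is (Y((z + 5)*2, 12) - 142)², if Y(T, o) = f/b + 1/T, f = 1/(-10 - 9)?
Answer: 1634099776/81225 ≈ 20118.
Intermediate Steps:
f = -1/19 (f = 1/(-19) = -1/19 ≈ -0.052632)
z = -2
Y(T, o) = -1/190 + 1/T (Y(T, o) = -1/19/10 + 1/T = -1/19*⅒ + 1/T = -1/190 + 1/T)
(Y((z + 5)*2, 12) - 142)² = ((190 - (-2 + 5)*2)/(190*(((-2 + 5)*2))) - 142)² = ((190 - 3*2)/(190*((3*2))) - 142)² = ((1/190)*(190 - 1*6)/6 - 142)² = ((1/190)*(⅙)*(190 - 6) - 142)² = ((1/190)*(⅙)*184 - 142)² = (46/285 - 142)² = (-40424/285)² = 1634099776/81225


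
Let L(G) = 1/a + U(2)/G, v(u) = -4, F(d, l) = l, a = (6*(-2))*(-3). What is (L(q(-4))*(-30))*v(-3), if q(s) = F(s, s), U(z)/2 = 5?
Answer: -890/3 ≈ -296.67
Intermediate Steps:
a = 36 (a = -12*(-3) = 36)
U(z) = 10 (U(z) = 2*5 = 10)
q(s) = s
L(G) = 1/36 + 10/G
(L(q(-4))*(-30))*v(-3) = (((1/36)*(360 - 4)/(-4))*(-30))*(-4) = (((1/36)*(-1/4)*356)*(-30))*(-4) = -89/36*(-30)*(-4) = (445/6)*(-4) = -890/3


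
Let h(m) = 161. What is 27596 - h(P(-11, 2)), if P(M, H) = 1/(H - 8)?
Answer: 27435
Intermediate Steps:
P(M, H) = 1/(-8 + H)
27596 - h(P(-11, 2)) = 27596 - 1*161 = 27596 - 161 = 27435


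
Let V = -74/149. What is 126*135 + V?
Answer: 2534416/149 ≈ 17010.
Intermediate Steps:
V = -74/149 (V = -74*1/149 = -74/149 ≈ -0.49664)
126*135 + V = 126*135 - 74/149 = 17010 - 74/149 = 2534416/149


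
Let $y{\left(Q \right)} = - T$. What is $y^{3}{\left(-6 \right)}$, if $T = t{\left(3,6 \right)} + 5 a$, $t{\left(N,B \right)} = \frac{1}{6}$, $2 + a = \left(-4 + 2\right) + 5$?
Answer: $- \frac{29791}{216} \approx -137.92$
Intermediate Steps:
$a = 1$ ($a = -2 + \left(\left(-4 + 2\right) + 5\right) = -2 + \left(-2 + 5\right) = -2 + 3 = 1$)
$t{\left(N,B \right)} = \frac{1}{6}$
$T = \frac{31}{6}$ ($T = \frac{1}{6} + 5 \cdot 1 = \frac{1}{6} + 5 = \frac{31}{6} \approx 5.1667$)
$y{\left(Q \right)} = - \frac{31}{6}$ ($y{\left(Q \right)} = \left(-1\right) \frac{31}{6} = - \frac{31}{6}$)
$y^{3}{\left(-6 \right)} = \left(- \frac{31}{6}\right)^{3} = - \frac{29791}{216}$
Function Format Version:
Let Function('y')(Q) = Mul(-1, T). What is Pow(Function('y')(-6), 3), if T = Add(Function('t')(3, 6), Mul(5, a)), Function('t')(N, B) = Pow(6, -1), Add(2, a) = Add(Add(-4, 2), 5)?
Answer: Rational(-29791, 216) ≈ -137.92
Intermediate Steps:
a = 1 (a = Add(-2, Add(Add(-4, 2), 5)) = Add(-2, Add(-2, 5)) = Add(-2, 3) = 1)
Function('t')(N, B) = Rational(1, 6)
T = Rational(31, 6) (T = Add(Rational(1, 6), Mul(5, 1)) = Add(Rational(1, 6), 5) = Rational(31, 6) ≈ 5.1667)
Function('y')(Q) = Rational(-31, 6) (Function('y')(Q) = Mul(-1, Rational(31, 6)) = Rational(-31, 6))
Pow(Function('y')(-6), 3) = Pow(Rational(-31, 6), 3) = Rational(-29791, 216)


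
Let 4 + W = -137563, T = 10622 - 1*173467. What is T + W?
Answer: -300412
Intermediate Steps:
T = -162845 (T = 10622 - 173467 = -162845)
W = -137567 (W = -4 - 137563 = -137567)
T + W = -162845 - 137567 = -300412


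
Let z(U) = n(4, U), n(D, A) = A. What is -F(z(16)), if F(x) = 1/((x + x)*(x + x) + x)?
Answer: -1/1040 ≈ -0.00096154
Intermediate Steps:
z(U) = U
F(x) = 1/(x + 4*x²) (F(x) = 1/((2*x)*(2*x) + x) = 1/(4*x² + x) = 1/(x + 4*x²))
-F(z(16)) = -1/(16*(1 + 4*16)) = -1/(16*(1 + 64)) = -1/(16*65) = -1*1/1040 = -1/1040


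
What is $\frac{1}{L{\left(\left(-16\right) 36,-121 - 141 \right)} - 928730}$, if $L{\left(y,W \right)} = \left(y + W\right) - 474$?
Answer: $- \frac{1}{930042} \approx -1.0752 \cdot 10^{-6}$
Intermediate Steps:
$L{\left(y,W \right)} = -474 + W + y$ ($L{\left(y,W \right)} = \left(W + y\right) - 474 = -474 + W + y$)
$\frac{1}{L{\left(\left(-16\right) 36,-121 - 141 \right)} - 928730} = \frac{1}{\left(-474 - 262 - 576\right) - 928730} = \frac{1}{-1312 - 928730} = \frac{1}{-930042} = - \frac{1}{930042}$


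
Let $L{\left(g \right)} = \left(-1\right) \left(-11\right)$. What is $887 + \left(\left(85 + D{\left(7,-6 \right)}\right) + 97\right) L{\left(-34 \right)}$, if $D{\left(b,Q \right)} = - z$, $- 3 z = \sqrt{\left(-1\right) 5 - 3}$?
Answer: $2889 + \frac{22 i \sqrt{2}}{3} \approx 2889.0 + 10.371 i$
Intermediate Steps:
$z = - \frac{2 i \sqrt{2}}{3}$ ($z = - \frac{\sqrt{\left(-1\right) 5 - 3}}{3} = - \frac{\sqrt{-5 - 3}}{3} = - \frac{\sqrt{-8}}{3} = - \frac{2 i \sqrt{2}}{3} \approx - 0.94281 i$)
$D{\left(b,Q \right)} = \frac{2 i \sqrt{2}}{3}$ ($D{\left(b,Q \right)} = - \frac{\left(-2\right) i \sqrt{2}}{3} = \frac{2 i \sqrt{2}}{3}$)
$L{\left(g \right)} = 11$
$887 + \left(\left(85 + D{\left(7,-6 \right)}\right) + 97\right) L{\left(-34 \right)} = 887 + \left(\left(85 + \frac{2 i \sqrt{2}}{3}\right) + 97\right) 11 = 887 + \left(182 + \frac{2 i \sqrt{2}}{3}\right) 11 = 887 + \left(2002 + \frac{22 i \sqrt{2}}{3}\right) = 2889 + \frac{22 i \sqrt{2}}{3}$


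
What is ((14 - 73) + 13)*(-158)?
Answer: 7268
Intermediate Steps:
((14 - 73) + 13)*(-158) = (-59 + 13)*(-158) = -46*(-158) = 7268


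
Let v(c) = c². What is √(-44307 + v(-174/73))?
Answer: 3*I*√26231303/73 ≈ 210.48*I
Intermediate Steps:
√(-44307 + v(-174/73)) = √(-44307 + (-174/73)²) = √(-44307 + 30276/5329) = √(-236081727/5329) = 3*I*√26231303/73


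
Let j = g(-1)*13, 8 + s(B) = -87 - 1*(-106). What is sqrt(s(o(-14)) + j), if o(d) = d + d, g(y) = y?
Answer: I*sqrt(2) ≈ 1.4142*I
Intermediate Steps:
o(d) = 2*d
s(B) = 11 (s(B) = -8 + (-87 - 1*(-106)) = -8 + (-87 + 106) = -8 + 19 = 11)
j = -13 (j = -1*13 = -13)
sqrt(s(o(-14)) + j) = sqrt(11 - 13) = sqrt(-2) = I*sqrt(2)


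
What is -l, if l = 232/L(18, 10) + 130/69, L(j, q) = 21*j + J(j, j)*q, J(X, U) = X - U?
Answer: -10858/4347 ≈ -2.4978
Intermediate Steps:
L(j, q) = 21*j (L(j, q) = 21*j + (j - j)*q = 21*j + 0*q = 21*j + 0 = 21*j)
l = 10858/4347 (l = 232/((21*18)) + 130/69 = 232/378 + 130*(1/69) = 232*(1/378) + 130/69 = 116/189 + 130/69 = 10858/4347 ≈ 2.4978)
-l = -1*10858/4347 = -10858/4347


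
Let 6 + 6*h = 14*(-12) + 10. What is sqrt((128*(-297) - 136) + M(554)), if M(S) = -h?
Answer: I*sqrt(343122)/3 ≈ 195.26*I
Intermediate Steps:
h = -82/3 (h = -1 + (14*(-12) + 10)/6 = -1 + (-168 + 10)/6 = -1 + (1/6)*(-158) = -1 - 79/3 = -82/3 ≈ -27.333)
M(S) = 82/3 (M(S) = -1*(-82/3) = 82/3)
sqrt((128*(-297) - 136) + M(554)) = sqrt((128*(-297) - 136) + 82/3) = sqrt((-38016 - 136) + 82/3) = sqrt(-38152 + 82/3) = sqrt(-114374/3) = I*sqrt(343122)/3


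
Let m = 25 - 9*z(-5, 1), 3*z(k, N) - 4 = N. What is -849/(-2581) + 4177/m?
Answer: 10789327/25810 ≈ 418.03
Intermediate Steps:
z(k, N) = 4/3 + N/3
m = 10 (m = 25 - 9*(4/3 + (1/3)*1) = 25 - 9*(4/3 + 1/3) = 25 - 9*5/3 = 25 - 15 = 10)
-849/(-2581) + 4177/m = -849/(-2581) + 4177/10 = -849*(-1/2581) + 4177*(1/10) = 849/2581 + 4177/10 = 10789327/25810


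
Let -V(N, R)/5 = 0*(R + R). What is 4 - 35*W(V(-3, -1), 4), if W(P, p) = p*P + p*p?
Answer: -556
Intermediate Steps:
V(N, R) = 0 (V(N, R) = -0*(R + R) = -0*2*R = -5*0 = 0)
W(P, p) = p² + P*p (W(P, p) = P*p + p² = p² + P*p)
4 - 35*W(V(-3, -1), 4) = 4 - 140*(0 + 4) = 4 - 140*4 = 4 - 35*16 = 4 - 560 = -556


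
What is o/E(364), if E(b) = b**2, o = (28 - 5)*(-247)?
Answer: -437/10192 ≈ -0.042877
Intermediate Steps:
o = -5681 (o = 23*(-247) = -5681)
o/E(364) = -5681/(364**2) = -5681/132496 = -5681*1/132496 = -437/10192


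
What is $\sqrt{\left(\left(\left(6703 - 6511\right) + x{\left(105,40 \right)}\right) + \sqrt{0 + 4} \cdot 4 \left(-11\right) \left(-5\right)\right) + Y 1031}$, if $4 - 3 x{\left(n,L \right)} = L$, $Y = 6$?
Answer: $\sqrt{6806} \approx 82.499$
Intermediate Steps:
$x{\left(n,L \right)} = \frac{4}{3} - \frac{L}{3}$
$\sqrt{\left(\left(\left(6703 - 6511\right) + x{\left(105,40 \right)}\right) + \sqrt{0 + 4} \cdot 4 \left(-11\right) \left(-5\right)\right) + Y 1031} = \sqrt{\left(\left(\left(6703 - 6511\right) + \left(\frac{4}{3} - \frac{40}{3}\right)\right) + \sqrt{0 + 4} \cdot 4 \left(-11\right) \left(-5\right)\right) + 6 \cdot 1031} = \sqrt{\left(\left(192 + \left(\frac{4}{3} - \frac{40}{3}\right)\right) + \sqrt{4} \cdot 4 \left(-11\right) \left(-5\right)\right) + 6186} = \sqrt{\left(\left(192 - 12\right) + 2 \cdot 4 \left(-11\right) \left(-5\right)\right) + 6186} = \sqrt{\left(180 + 8 \left(-11\right) \left(-5\right)\right) + 6186} = \sqrt{\left(180 - -440\right) + 6186} = \sqrt{\left(180 + 440\right) + 6186} = \sqrt{620 + 6186} = \sqrt{6806}$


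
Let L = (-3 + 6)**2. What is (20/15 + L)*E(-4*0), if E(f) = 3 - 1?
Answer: 62/3 ≈ 20.667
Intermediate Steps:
L = 9 (L = 3**2 = 9)
E(f) = 2
(20/15 + L)*E(-4*0) = (20/15 + 9)*2 = (20*(1/15) + 9)*2 = (4/3 + 9)*2 = (31/3)*2 = 62/3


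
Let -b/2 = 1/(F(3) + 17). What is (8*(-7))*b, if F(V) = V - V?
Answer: 112/17 ≈ 6.5882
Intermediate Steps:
F(V) = 0
b = -2/17 (b = -2/(0 + 17) = -2/17 ≈ -0.11765)
(8*(-7))*b = (8*(-7))*(-2/17) = -56*(-2/17) = 112/17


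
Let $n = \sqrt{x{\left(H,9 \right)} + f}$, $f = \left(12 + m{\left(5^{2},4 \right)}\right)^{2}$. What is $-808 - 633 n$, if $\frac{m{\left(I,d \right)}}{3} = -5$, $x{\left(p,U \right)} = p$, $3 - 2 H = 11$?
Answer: $-808 - 633 \sqrt{5} \approx -2223.4$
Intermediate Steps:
$H = -4$ ($H = \frac{3}{2} - \frac{11}{2} = -4$)
$m{\left(I,d \right)} = -15$ ($m{\left(I,d \right)} = 3 \left(-5\right) = -15$)
$f = 9$ ($f = \left(12 - 15\right)^{2} = \left(-3\right)^{2} = 9$)
$n = \sqrt{5}$ ($n = \sqrt{-4 + 9} = \sqrt{5} \approx 2.2361$)
$-808 - 633 n = -808 - 633 \sqrt{5}$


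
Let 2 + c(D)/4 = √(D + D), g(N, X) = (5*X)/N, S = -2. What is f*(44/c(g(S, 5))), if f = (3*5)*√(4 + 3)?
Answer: 165*√7*(-2 - 5*I)/29 ≈ -30.107 - 75.267*I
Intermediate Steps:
g(N, X) = 5*X/N
c(D) = -8 + 4*√2*√D (c(D) = -8 + 4*√(D + D) = -8 + 4*√(2*D) = -8 + 4*(√2*√D) = -8 + 4*√2*√D)
f = 15*√7 ≈ 39.686
f*(44/c(g(S, 5))) = (15*√7)*(44/(-8 + 4*√2*√(5*5/(-2)))) = (15*√7)*(44/(-8 + 4*√2*√(5*5*(-½)))) = (15*√7)*(44/(-8 + 4*√2*√(-25/2))) = (15*√7)*(44/(-8 + 4*√2*(5*I*√2/2))) = (15*√7)*(44/(-8 + 20*I)) = (15*√7)*(44*((-8 - 20*I)/464)) = (15*√7)*(11*(-8 - 20*I)/116) = 165*√7*(-8 - 20*I)/116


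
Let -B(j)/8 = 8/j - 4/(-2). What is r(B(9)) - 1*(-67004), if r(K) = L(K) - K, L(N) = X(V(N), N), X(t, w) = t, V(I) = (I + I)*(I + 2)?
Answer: 5508236/81 ≈ 68003.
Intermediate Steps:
V(I) = 2*I*(2 + I) (V(I) = (2*I)*(2 + I) = 2*I*(2 + I))
L(N) = 2*N*(2 + N)
B(j) = -16 - 64/j (B(j) = -8*(8/j - 4/(-2)) = -8*(8/j - 4*(-½)) = -8*(8/j + 2) = -8*(2 + 8/j) = -16 - 64/j)
r(K) = -K + 2*K*(2 + K) (r(K) = 2*K*(2 + K) - K = -K + 2*K*(2 + K))
r(B(9)) - 1*(-67004) = (-16 - 64/9)*(3 + 2*(-16 - 64/9)) - 1*(-67004) = (-16 - 64*⅑)*(3 + 2*(-16 - 64*⅑)) + 67004 = (-16 - 64/9)*(3 + 2*(-16 - 64/9)) + 67004 = -208*(3 + 2*(-208/9))/9 + 67004 = -208*(3 - 416/9)/9 + 67004 = -208/9*(-389/9) + 67004 = 80912/81 + 67004 = 5508236/81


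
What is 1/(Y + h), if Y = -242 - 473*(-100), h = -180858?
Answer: -1/133800 ≈ -7.4738e-6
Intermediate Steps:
Y = 47058 (Y = -242 + 47300 = 47058)
1/(Y + h) = 1/(47058 - 180858) = 1/(-133800) = -1/133800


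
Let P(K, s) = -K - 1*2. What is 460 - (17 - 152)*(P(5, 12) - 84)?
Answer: -11825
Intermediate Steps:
P(K, s) = -2 - K (P(K, s) = -K - 2 = -2 - K)
460 - (17 - 152)*(P(5, 12) - 84) = 460 - (17 - 152)*((-2 - 1*5) - 84) = 460 - (-135)*((-2 - 5) - 84) = 460 - (-135)*(-7 - 84) = 460 - (-135)*(-91) = 460 - 1*12285 = 460 - 12285 = -11825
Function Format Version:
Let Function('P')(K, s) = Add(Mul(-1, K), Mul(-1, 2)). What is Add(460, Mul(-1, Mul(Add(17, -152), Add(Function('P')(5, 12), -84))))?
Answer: -11825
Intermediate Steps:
Function('P')(K, s) = Add(-2, Mul(-1, K)) (Function('P')(K, s) = Add(Mul(-1, K), -2) = Add(-2, Mul(-1, K)))
Add(460, Mul(-1, Mul(Add(17, -152), Add(Function('P')(5, 12), -84)))) = Add(460, Mul(-1, Mul(Add(17, -152), Add(Add(-2, Mul(-1, 5)), -84)))) = Add(460, Mul(-1, Mul(-135, Add(Add(-2, -5), -84)))) = Add(460, Mul(-1, Mul(-135, Add(-7, -84)))) = Add(460, Mul(-1, Mul(-135, -91))) = Add(460, Mul(-1, 12285)) = Add(460, -12285) = -11825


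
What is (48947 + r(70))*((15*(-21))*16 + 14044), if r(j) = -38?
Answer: 440376636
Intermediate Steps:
(48947 + r(70))*((15*(-21))*16 + 14044) = (48947 - 38)*((15*(-21))*16 + 14044) = 48909*(-315*16 + 14044) = 48909*(-5040 + 14044) = 48909*9004 = 440376636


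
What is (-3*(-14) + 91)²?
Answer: 17689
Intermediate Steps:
(-3*(-14) + 91)² = (42 + 91)² = 133² = 17689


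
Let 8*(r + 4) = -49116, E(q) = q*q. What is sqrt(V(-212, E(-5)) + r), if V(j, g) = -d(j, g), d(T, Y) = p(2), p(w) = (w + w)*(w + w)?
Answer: I*sqrt(24638)/2 ≈ 78.482*I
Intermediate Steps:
E(q) = q**2
r = -12287/2 (r = -4 + (1/8)*(-49116) = -4 - 12279/2 = -12287/2 ≈ -6143.5)
p(w) = 4*w**2 (p(w) = (2*w)*(2*w) = 4*w**2)
d(T, Y) = 16 (d(T, Y) = 4*2**2 = 4*4 = 16)
V(j, g) = -16 (V(j, g) = -1*16 = -16)
sqrt(V(-212, E(-5)) + r) = sqrt(-16 - 12287/2) = sqrt(-12319/2) = I*sqrt(24638)/2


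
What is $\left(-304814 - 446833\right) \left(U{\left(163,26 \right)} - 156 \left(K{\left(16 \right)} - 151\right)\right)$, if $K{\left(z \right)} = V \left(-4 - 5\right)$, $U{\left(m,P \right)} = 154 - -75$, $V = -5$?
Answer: $-12601361955$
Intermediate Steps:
$U{\left(m,P \right)} = 229$ ($U{\left(m,P \right)} = 154 + 75 = 229$)
$K{\left(z \right)} = 45$ ($K{\left(z \right)} = - 5 \left(-4 - 5\right) = \left(-5\right) \left(-9\right) = 45$)
$\left(-304814 - 446833\right) \left(U{\left(163,26 \right)} - 156 \left(K{\left(16 \right)} - 151\right)\right) = \left(-304814 - 446833\right) \left(229 - 156 \left(45 - 151\right)\right) = - 751647 \left(229 - -16536\right) = - 751647 \left(229 + 16536\right) = \left(-751647\right) 16765 = -12601361955$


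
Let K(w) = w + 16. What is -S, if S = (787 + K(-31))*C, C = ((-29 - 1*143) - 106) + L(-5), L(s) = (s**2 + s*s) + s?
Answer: 179876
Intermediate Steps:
K(w) = 16 + w
L(s) = s + 2*s**2 (L(s) = (s**2 + s**2) + s = 2*s**2 + s = s + 2*s**2)
C = -233 (C = ((-29 - 1*143) - 106) - 5*(1 + 2*(-5)) = ((-29 - 143) - 106) - 5*(1 - 10) = (-172 - 106) - 5*(-9) = -278 + 45 = -233)
S = -179876 (S = (787 + (16 - 31))*(-233) = (787 - 15)*(-233) = 772*(-233) = -179876)
-S = -1*(-179876) = 179876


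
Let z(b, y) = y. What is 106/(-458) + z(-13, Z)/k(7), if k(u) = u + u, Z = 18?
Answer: 1690/1603 ≈ 1.0543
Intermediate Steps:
k(u) = 2*u
106/(-458) + z(-13, Z)/k(7) = 106/(-458) + 18/((2*7)) = 106*(-1/458) + 18/14 = -53/229 + 18*(1/14) = -53/229 + 9/7 = 1690/1603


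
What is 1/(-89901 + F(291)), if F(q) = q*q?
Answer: -1/5220 ≈ -0.00019157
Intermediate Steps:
F(q) = q**2
1/(-89901 + F(291)) = 1/(-89901 + 291**2) = 1/(-89901 + 84681) = 1/(-5220) = -1/5220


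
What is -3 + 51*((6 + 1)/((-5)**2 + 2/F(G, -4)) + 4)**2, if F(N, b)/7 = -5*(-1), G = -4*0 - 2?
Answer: 716028072/769129 ≈ 930.96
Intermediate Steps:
G = -2 (G = 0 - 2 = -2)
F(N, b) = 35 (F(N, b) = 7*(-5*(-1)) = 7*5 = 35)
-3 + 51*((6 + 1)/((-5)**2 + 2/F(G, -4)) + 4)**2 = -3 + 51*((6 + 1)/((-5)**2 + 2/35) + 4)**2 = -3 + 51*(7/(25 + 2*(1/35)) + 4)**2 = -3 + 51*(7/(25 + 2/35) + 4)**2 = -3 + 51*(7/(877/35) + 4)**2 = -3 + 51*(7*(35/877) + 4)**2 = -3 + 51*(245/877 + 4)**2 = -3 + 51*(3753/877)**2 = -3 + 51*(14085009/769129) = -3 + 718335459/769129 = 716028072/769129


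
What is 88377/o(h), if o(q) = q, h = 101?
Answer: 88377/101 ≈ 875.02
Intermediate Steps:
88377/o(h) = 88377/101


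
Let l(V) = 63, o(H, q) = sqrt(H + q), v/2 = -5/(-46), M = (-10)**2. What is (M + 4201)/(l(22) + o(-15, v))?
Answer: 6232149/91627 - 8602*I*sqrt(1955)/91627 ≈ 68.016 - 4.151*I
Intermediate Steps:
M = 100
v = 5/23 (v = 2*(-5/(-46)) = 2*(-5*(-1/46)) = 2*(5/46) = 5/23 ≈ 0.21739)
(M + 4201)/(l(22) + o(-15, v)) = (100 + 4201)/(63 + sqrt(-15 + 5/23)) = 4301/(63 + sqrt(-340/23)) = 4301/(63 + 2*I*sqrt(1955)/23)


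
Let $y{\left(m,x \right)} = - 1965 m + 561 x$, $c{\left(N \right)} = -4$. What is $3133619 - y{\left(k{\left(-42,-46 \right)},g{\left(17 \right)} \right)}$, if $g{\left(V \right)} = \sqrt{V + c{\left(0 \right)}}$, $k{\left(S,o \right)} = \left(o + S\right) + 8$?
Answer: $2976419 - 561 \sqrt{13} \approx 2.9744 \cdot 10^{6}$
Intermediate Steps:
$k{\left(S,o \right)} = 8 + S + o$ ($k{\left(S,o \right)} = \left(S + o\right) + 8 = 8 + S + o$)
$g{\left(V \right)} = \sqrt{-4 + V}$ ($g{\left(V \right)} = \sqrt{V - 4} = \sqrt{-4 + V}$)
$3133619 - y{\left(k{\left(-42,-46 \right)},g{\left(17 \right)} \right)} = 3133619 - \left(- 1965 \left(8 - 42 - 46\right) + 561 \sqrt{-4 + 17}\right) = 3133619 - \left(\left(-1965\right) \left(-80\right) + 561 \sqrt{13}\right) = 3133619 - \left(157200 + 561 \sqrt{13}\right) = 2976419 - 561 \sqrt{13}$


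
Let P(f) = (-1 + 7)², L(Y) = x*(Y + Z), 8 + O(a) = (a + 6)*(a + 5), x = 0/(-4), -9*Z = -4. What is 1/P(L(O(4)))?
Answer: 1/36 ≈ 0.027778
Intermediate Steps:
Z = 4/9 (Z = -⅑*(-4) = 4/9 ≈ 0.44444)
x = 0 (x = 0*(-¼) = 0)
O(a) = -8 + (5 + a)*(6 + a) (O(a) = -8 + (a + 6)*(a + 5) = -8 + (6 + a)*(5 + a) = -8 + (5 + a)*(6 + a))
L(Y) = 0 (L(Y) = 0*(Y + 4/9) = 0*(4/9 + Y) = 0)
P(f) = 36 (P(f) = 6² = 36)
1/P(L(O(4))) = 1/36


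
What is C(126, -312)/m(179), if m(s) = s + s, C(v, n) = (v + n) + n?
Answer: -249/179 ≈ -1.3911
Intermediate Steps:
C(v, n) = v + 2*n (C(v, n) = (n + v) + n = v + 2*n)
m(s) = 2*s
C(126, -312)/m(179) = (126 + 2*(-312))/((2*179)) = (126 - 624)/358 = -498*1/358 = -249/179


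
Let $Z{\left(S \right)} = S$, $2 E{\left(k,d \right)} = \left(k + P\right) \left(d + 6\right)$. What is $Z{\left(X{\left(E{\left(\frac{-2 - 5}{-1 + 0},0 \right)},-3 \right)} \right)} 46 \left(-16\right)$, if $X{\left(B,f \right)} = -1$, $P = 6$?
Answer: $736$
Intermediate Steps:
$E{\left(k,d \right)} = \frac{\left(6 + d\right) \left(6 + k\right)}{2}$ ($E{\left(k,d \right)} = \frac{\left(k + 6\right) \left(d + 6\right)}{2} = \frac{\left(6 + k\right) \left(6 + d\right)}{2} = \frac{\left(6 + d\right) \left(6 + k\right)}{2}$)
$Z{\left(X{\left(E{\left(\frac{-2 - 5}{-1 + 0},0 \right)},-3 \right)} \right)} 46 \left(-16\right) = \left(-1\right) 46 \left(-16\right) = \left(-46\right) \left(-16\right) = 736$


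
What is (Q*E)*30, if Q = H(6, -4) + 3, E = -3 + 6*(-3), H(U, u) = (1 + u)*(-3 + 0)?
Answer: -7560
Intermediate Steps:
H(U, u) = -3 - 3*u (H(U, u) = (1 + u)*(-3) = -3 - 3*u)
E = -21 (E = -3 - 18 = -21)
Q = 12 (Q = (-3 - 3*(-4)) + 3 = (-3 + 12) + 3 = 9 + 3 = 12)
(Q*E)*30 = (12*(-21))*30 = -252*30 = -7560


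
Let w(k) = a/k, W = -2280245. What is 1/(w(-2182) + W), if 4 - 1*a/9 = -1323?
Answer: -2182/4975506533 ≈ -4.3855e-7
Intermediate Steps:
a = 11943 (a = 36 - 9*(-1323) = 36 + 11907 = 11943)
w(k) = 11943/k
1/(w(-2182) + W) = 1/(11943/(-2182) - 2280245) = 1/(11943*(-1/2182) - 2280245) = 1/(-11943/2182 - 2280245) = 1/(-4975506533/2182) = -2182/4975506533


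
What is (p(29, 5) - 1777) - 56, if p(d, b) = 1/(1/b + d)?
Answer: -267613/146 ≈ -1833.0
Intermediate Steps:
p(d, b) = 1/(d + 1/b)
(p(29, 5) - 1777) - 56 = (5/(1 + 5*29) - 1777) - 56 = (5/(1 + 145) - 1777) - 56 = (5/146 - 1777) - 56 = -259437/146 - 56 = -267613/146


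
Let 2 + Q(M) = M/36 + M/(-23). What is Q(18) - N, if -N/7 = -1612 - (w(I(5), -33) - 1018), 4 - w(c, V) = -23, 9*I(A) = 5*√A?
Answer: -200067/46 ≈ -4349.3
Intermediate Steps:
I(A) = 5*√A/9 (I(A) = (5*√A)/9 = 5*√A/9)
w(c, V) = 27 (w(c, V) = 4 - 1*(-23) = 4 + 23 = 27)
Q(M) = -2 - 13*M/828 (Q(M) = -2 + (M/36 + M/(-23)) = -2 + (M*(1/36) + M*(-1/23)) = -2 + (M/36 - M/23) = -2 - 13*M/828)
N = 4347 (N = -7*(-1612 - (27 - 1018)) = -7*(-1612 - 1*(-991)) = -7*(-1612 + 991) = -7*(-621) = 4347)
Q(18) - N = (-2 - 13/828*18) - 1*4347 = (-2 - 13/46) - 4347 = -105/46 - 4347 = -200067/46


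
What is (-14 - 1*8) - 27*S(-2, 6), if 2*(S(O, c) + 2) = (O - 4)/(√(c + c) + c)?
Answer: 209/4 - 27*√3/4 ≈ 40.559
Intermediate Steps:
S(O, c) = -2 + (-4 + O)/(2*(c + √2*√c)) (S(O, c) = -2 + ((O - 4)/(√(c + c) + c))/2 = -2 + ((-4 + O)/(√(2*c) + c))/2 = -2 + ((-4 + O)/(√2*√c + c))/2 = -2 + ((-4 + O)/(c + √2*√c))/2 = -2 + (-4 + O)/(2*(c + √2*√c)))
(-14 - 1*8) - 27*S(-2, 6) = (-14 - 1*8) - 27*(-2 + (½)*(-2) - 2*6 - 2*√2*√6)/(6 + √2*√6) = (-14 - 8) - 27*(-2 - 1 - 12 - 4*√3)/(6 + 2*√3) = -22 - 27*(-15 - 4*√3)/(6 + 2*√3)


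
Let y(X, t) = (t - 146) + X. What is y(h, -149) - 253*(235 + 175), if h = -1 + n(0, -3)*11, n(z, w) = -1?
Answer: -104037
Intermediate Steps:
h = -12 (h = -1 - 1*11 = -1 - 11 = -12)
y(X, t) = -146 + X + t (y(X, t) = (-146 + t) + X = -146 + X + t)
y(h, -149) - 253*(235 + 175) = (-146 - 12 - 149) - 253*(235 + 175) = -307 - 253*410 = -307 - 103730 = -104037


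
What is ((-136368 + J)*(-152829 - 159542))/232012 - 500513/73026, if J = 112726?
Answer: 67398296902322/2117863539 ≈ 31824.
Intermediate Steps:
((-136368 + J)*(-152829 - 159542))/232012 - 500513/73026 = ((-136368 + 112726)*(-152829 - 159542))/232012 - 500513/73026 = -23642*(-312371)*(1/232012) - 500513*1/73026 = 7385075182*(1/232012) - 500513/73026 = 3692537591/116006 - 500513/73026 = 67398296902322/2117863539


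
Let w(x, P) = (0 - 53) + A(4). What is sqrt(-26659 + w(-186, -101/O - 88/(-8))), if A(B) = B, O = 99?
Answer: 2*I*sqrt(6677) ≈ 163.43*I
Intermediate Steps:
w(x, P) = -49 (w(x, P) = (0 - 53) + 4 = -53 + 4 = -49)
sqrt(-26659 + w(-186, -101/O - 88/(-8))) = sqrt(-26659 - 49) = sqrt(-26708) = 2*I*sqrt(6677)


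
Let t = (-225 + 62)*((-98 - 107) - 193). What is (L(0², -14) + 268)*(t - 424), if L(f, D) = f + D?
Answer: 16370300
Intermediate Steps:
t = 64874 (t = -163*(-205 - 193) = -163*(-398) = 64874)
L(f, D) = D + f
(L(0², -14) + 268)*(t - 424) = ((-14 + 0²) + 268)*(64874 - 424) = ((-14 + 0) + 268)*64450 = (-14 + 268)*64450 = 254*64450 = 16370300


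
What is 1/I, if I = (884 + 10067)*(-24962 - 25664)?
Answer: -1/554405326 ≈ -1.8037e-9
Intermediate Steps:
I = -554405326 (I = 10951*(-50626) = -554405326)
1/I = 1/(-554405326) = -1/554405326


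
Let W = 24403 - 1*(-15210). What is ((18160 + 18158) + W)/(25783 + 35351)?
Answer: 75931/61134 ≈ 1.2420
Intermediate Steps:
W = 39613 (W = 24403 + 15210 = 39613)
((18160 + 18158) + W)/(25783 + 35351) = ((18160 + 18158) + 39613)/(25783 + 35351) = (36318 + 39613)/61134 = 75931*(1/61134) = 75931/61134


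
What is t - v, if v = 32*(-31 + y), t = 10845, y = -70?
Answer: 14077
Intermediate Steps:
v = -3232 (v = 32*(-31 - 70) = 32*(-101) = -3232)
t - v = 10845 - 1*(-3232) = 10845 + 3232 = 14077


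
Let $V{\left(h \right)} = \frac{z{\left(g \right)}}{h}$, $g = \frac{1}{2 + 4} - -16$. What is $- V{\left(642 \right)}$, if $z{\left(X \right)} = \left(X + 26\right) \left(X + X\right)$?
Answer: $- \frac{24541}{11556} \approx -2.1237$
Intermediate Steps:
$g = \frac{97}{6}$ ($g = \frac{1}{6} + 16 = \frac{97}{6} \approx 16.167$)
$z{\left(X \right)} = 2 X \left(26 + X\right)$ ($z{\left(X \right)} = \left(26 + X\right) 2 X = 2 X \left(26 + X\right)$)
$V{\left(h \right)} = \frac{24541}{18 h}$ ($V{\left(h \right)} = \frac{2 \cdot \frac{97}{6} \left(26 + \frac{97}{6}\right)}{h} = \frac{2 \cdot \frac{97}{6} \cdot \frac{253}{6}}{h} = \frac{24541}{18 h}$)
$- V{\left(642 \right)} = - \frac{24541}{18 \cdot 642} = \left(-1\right) \frac{24541}{11556} = - \frac{24541}{11556}$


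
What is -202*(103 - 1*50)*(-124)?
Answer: 1327544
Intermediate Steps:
-202*(103 - 1*50)*(-124) = -202*(103 - 50)*(-124) = -202*53*(-124) = -10706*(-124) = 1327544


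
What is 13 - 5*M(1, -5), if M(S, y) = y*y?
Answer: -112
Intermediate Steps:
M(S, y) = y²
13 - 5*M(1, -5) = 13 - 5*(-5)² = 13 - 5*25 = 13 - 125 = -112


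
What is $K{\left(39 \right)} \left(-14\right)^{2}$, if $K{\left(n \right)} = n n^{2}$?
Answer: $11626524$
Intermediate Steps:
$K{\left(n \right)} = n^{3}$
$K{\left(39 \right)} \left(-14\right)^{2} = 39^{3} \left(-14\right)^{2} = 59319 \cdot 196 = 11626524$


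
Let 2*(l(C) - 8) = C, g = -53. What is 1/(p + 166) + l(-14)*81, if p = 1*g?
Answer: 9154/113 ≈ 81.009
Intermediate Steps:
l(C) = 8 + C/2
p = -53 (p = 1*(-53) = -53)
1/(p + 166) + l(-14)*81 = 1/(-53 + 166) + (8 + (1/2)*(-14))*81 = 1/113 + (8 - 7)*81 = 1/113 + 1*81 = 1/113 + 81 = 9154/113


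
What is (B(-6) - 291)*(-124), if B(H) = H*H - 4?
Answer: 32116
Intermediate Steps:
B(H) = -4 + H**2 (B(H) = H**2 - 4 = -4 + H**2)
(B(-6) - 291)*(-124) = ((-4 + (-6)**2) - 291)*(-124) = ((-4 + 36) - 291)*(-124) = (32 - 291)*(-124) = -259*(-124) = 32116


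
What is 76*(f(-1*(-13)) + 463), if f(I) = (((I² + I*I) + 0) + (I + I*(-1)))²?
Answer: 8717732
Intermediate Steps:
f(I) = 4*I⁴ (f(I) = (((I² + I²) + 0) + (I - I))² = ((2*I² + 0) + 0)² = (2*I² + 0)² = (2*I²)² = 4*I⁴)
76*(f(-1*(-13)) + 463) = 76*(4*(-1*(-13))⁴ + 463) = 76*(4*13⁴ + 463) = 76*(4*28561 + 463) = 76*(114244 + 463) = 76*114707 = 8717732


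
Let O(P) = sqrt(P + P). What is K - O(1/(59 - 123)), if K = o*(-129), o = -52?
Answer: 6708 - I*sqrt(2)/8 ≈ 6708.0 - 0.17678*I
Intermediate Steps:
O(P) = sqrt(2)*sqrt(P) (O(P) = sqrt(2*P) = sqrt(2)*sqrt(P))
K = 6708 (K = -52*(-129) = 6708)
K - O(1/(59 - 123)) = 6708 - sqrt(2)*sqrt(1/(59 - 123)) = 6708 - sqrt(2)*sqrt(1/(-64)) = 6708 - sqrt(2)*sqrt(-1/64) = 6708 - sqrt(2)*I/8 = 6708 - I*sqrt(2)/8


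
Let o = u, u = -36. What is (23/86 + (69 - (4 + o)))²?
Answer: 75846681/7396 ≈ 10255.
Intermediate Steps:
o = -36
(23/86 + (69 - (4 + o)))² = (23/86 + (69 - (4 - 36)))² = (23*(1/86) + (69 - 1*(-32)))² = (23/86 + (69 + 32))² = (23/86 + 101)² = (8709/86)² = 75846681/7396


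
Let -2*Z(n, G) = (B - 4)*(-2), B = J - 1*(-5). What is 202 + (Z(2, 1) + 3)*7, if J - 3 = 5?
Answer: 286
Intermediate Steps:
J = 8 (J = 3 + 5 = 8)
B = 13 (B = 8 - 1*(-5) = 8 + 5 = 13)
Z(n, G) = 9 (Z(n, G) = -(13 - 4)*(-2)/2 = -9*(-2)/2 = -½*(-18) = 9)
202 + (Z(2, 1) + 3)*7 = 202 + (9 + 3)*7 = 202 + 12*7 = 202 + 84 = 286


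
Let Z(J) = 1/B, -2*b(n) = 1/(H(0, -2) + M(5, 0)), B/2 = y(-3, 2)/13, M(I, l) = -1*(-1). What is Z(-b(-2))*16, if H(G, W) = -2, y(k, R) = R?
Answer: 52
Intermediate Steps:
M(I, l) = 1
B = 4/13 (B = 2*(2/13) = 4/13 ≈ 0.30769)
b(n) = ½ (b(n) = -1/(2*(-2 + 1)) = -½/(-1) = -½*(-1) = ½)
Z(J) = 13/4 (Z(J) = 1/(4/13) = 13/4)
Z(-b(-2))*16 = (13/4)*16 = 52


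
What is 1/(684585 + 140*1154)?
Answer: 1/846145 ≈ 1.1818e-6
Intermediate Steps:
1/(684585 + 140*1154) = 1/(684585 + 161560) = 1/846145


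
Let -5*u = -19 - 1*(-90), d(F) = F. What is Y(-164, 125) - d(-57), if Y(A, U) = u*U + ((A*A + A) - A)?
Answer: 25178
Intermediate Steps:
u = -71/5 (u = -(-19 - 1*(-90))/5 = -(-19 + 90)/5 = -1/5*71 = -71/5 ≈ -14.200)
Y(A, U) = A**2 - 71*U/5 (Y(A, U) = -71*U/5 + ((A*A + A) - A) = -71*U/5 + ((A**2 + A) - A) = -71*U/5 + ((A + A**2) - A) = -71*U/5 + A**2 = A**2 - 71*U/5)
Y(-164, 125) - d(-57) = ((-164)**2 - 71/5*125) - 1*(-57) = (26896 - 1775) + 57 = 25121 + 57 = 25178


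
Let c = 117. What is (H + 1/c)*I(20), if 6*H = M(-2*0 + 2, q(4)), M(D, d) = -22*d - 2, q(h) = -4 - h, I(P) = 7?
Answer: 23758/117 ≈ 203.06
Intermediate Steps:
M(D, d) = -2 - 22*d
H = 29 (H = (-2 - 22*(-4 - 1*4))/6 = (-2 - 22*(-4 - 4))/6 = (-2 - 22*(-8))/6 = (-2 + 176)/6 = (⅙)*174 = 29)
(H + 1/c)*I(20) = (29 + 1/117)*7 = (3394/117)*7 = 23758/117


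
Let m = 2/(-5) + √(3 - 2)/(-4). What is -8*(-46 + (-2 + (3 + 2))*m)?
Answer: 1918/5 ≈ 383.60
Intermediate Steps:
m = -13/20 (m = 2*(-⅕) + √1*(-¼) = -⅖ + 1*(-¼) = -⅖ - ¼ = -13/20 ≈ -0.65000)
-8*(-46 + (-2 + (3 + 2))*m) = -8*(-46 + (-2 + (3 + 2))*(-13/20)) = -8*(-46 + (-2 + 5)*(-13/20)) = -8*(-46 + 3*(-13/20)) = -8*(-46 - 39/20) = -8*(-959/20) = 1918/5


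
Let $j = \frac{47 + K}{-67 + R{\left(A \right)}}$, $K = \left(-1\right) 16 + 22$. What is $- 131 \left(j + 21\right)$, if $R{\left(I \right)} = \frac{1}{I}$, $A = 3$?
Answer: $- \frac{529371}{200} \approx -2646.9$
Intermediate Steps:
$K = 6$ ($K = -16 + 22 = 6$)
$j = - \frac{159}{200}$ ($j = \frac{47 + 6}{-67 + \frac{1}{3}} = \frac{53}{-67 + \frac{1}{3}} = \frac{53}{- \frac{200}{3}} = 53 \left(- \frac{3}{200}\right) = - \frac{159}{200} \approx -0.795$)
$- 131 \left(j + 21\right) = - 131 \left(- \frac{159}{200} + 21\right) = \left(-131\right) \frac{4041}{200} = - \frac{529371}{200}$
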